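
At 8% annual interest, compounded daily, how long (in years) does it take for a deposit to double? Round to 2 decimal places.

(1 + 0.000219178)^(365t) = 2.
365t = ln 2 / ln(1 + 0.000219178) ≈ 0.69315/0.000219154 ≈ 3162.8306.
t ≈ 8.6653.

8.67 years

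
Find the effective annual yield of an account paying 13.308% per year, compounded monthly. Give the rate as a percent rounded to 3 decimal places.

One year is 12 periods at 0.01109 each: (1 + 0.01109)^12 ≈ 1.141505.
EAR = 1.141505 − 1 ≈ 14.15049%.

14.150%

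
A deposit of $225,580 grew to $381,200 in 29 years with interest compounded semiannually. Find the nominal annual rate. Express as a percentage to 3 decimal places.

The 58-period growth factor is 381,200/225,580 = 1.68987.
r/2 = 1.68987^(1/58) − 1 ≈ 0.00908671, so r ≈ 2·0.00908671 = 1.81734%.

1.817%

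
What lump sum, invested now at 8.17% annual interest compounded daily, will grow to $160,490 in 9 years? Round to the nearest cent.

$76,939.08

Periodic rate = 8.17%/365 = 0.000223836; 3285 periods.
P = 160,490/(1 + 0.0817/365)^3285 ≈ 160,490/2.08593609123 ≈ 76,939.0782.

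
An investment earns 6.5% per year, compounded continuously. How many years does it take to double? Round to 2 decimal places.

10.66 years

e^(0.065t) = 2, so 0.065t = ln 2 ≈ 0.69315.
t ≈ 0.69315/0.065 ≈ 10.6638.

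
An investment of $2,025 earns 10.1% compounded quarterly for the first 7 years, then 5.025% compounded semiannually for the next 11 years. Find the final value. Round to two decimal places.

$7,026.66

Phase 1: 2,025·(1 + 0.02525)^28 ≈ 4,070.6036.
Phase 2: 4,070.6036·(1 + 0.025125)^22 ≈ 7,026.6603.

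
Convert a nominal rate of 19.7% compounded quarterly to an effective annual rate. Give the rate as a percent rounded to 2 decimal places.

One year is 4 periods at 0.04925 each: (1 + 0.04925)^4 ≈ 1.212037.
EAR = 1.212037 − 1 ≈ 21.20371%.

21.20%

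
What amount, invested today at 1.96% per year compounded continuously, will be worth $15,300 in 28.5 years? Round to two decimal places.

P = A·e^(−rt) = 15,300·e^(−0.5586).
e^(−0.5586) ≈ 0.57200931658, so P ≈ 8,751.7425.

$8,751.74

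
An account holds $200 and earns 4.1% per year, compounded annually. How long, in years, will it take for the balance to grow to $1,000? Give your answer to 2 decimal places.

We need (1 + 0.041)^t = 5, so t = ln 5 / ln 1.041 ≈ 40.0539.

40.05 years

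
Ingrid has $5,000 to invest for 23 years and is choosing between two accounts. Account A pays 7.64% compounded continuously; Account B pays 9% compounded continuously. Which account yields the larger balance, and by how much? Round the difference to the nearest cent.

Account B, by $10,643.19

Account A growth factor: e^(0.0764·23) = e^1.7572 ≈ 5.7961853332; balance ≈ 28,980.9267.
Account B growth factor: e^(0.09·23) = e^2.07 ≈ 7.9248231178; balance ≈ 39,624.1156.
Account B is larger by 10,643.1889.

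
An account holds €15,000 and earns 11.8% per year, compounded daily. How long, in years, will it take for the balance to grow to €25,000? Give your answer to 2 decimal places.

4.33 years

We need (1 + 0.000323288)^(365t) = 1.6667, so 365t = ln 1.6667 / ln 1.000323 ≈ 1580.3516.
t ≈ 1580.3516/365 = 4.3297 years.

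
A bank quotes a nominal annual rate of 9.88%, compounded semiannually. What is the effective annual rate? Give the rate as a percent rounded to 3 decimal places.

One year is 2 periods at 0.0494 each: (1 + 0.0494)^2 ≈ 1.10124.
EAR = 1.10124 − 1 ≈ 10.12404%.

10.124%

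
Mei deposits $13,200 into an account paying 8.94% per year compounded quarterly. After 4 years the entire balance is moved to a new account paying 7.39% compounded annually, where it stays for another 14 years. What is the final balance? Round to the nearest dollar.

Phase 1: 13,200·(1 + 0.02235)^16 ≈ 18,800.4200.
Phase 2: 18,800.4200·(1 + 0.0739)^14 ≈ 51,010.7073.

$51,011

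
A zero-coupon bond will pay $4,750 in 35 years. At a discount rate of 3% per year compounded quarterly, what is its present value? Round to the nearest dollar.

$1,669

Growth factor = (1 + 0.0075)^140 ≈ 2.846476966.
P = 4,750/2.846476966 ≈ 1,668.7295.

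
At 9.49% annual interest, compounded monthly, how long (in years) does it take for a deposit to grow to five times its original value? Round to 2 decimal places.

(1 + 0.00790833)^(12t) = 5.
12t = ln 5 / ln(1 + 0.00790833) ≈ 1.6094/0.00787723 ≈ 204.3153.
t ≈ 17.0263.

17.03 years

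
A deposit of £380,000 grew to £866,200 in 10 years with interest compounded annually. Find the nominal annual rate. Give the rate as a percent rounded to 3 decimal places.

8.588%

The 10-period growth factor is 866,200/380,000 = 2.27947.
r = 2.27947^(1/10) − 1 ≈ 0.0858841, i.e. 8.58841%.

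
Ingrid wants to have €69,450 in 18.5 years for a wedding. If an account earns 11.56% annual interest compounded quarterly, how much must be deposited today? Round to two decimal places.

€8,434.47

Growth factor = (1 + 0.0289)^74 ≈ 8.2340665822.
P = 69,450/8.2340665822 ≈ 8,434.4715.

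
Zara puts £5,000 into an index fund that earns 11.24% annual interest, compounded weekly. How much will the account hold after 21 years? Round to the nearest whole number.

£52,841

Growth factor = (1 + 0.1124/52)^1092 ≈ 10.568233083.
A ≈ 5,000 × 10.568233083 ≈ 52,841.1654.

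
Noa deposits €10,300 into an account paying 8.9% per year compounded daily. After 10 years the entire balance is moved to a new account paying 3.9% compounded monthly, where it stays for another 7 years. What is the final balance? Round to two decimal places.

Phase 1: 10,300·(1 + 0.089/365)^3650 ≈ 25,079.1144.
Phase 2: 25,079.1144·(1 + 0.00325)^84 ≈ 32,936.8713.

€32,936.87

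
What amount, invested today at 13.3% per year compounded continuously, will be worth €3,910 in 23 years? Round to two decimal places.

€183.51

P = A·e^(−rt) = 3,910·e^(−3.059).
e^(−3.059) ≈ 0.04693460637, so P ≈ 183.5143.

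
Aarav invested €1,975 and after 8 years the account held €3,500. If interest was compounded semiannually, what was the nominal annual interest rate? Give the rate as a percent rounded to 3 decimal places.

(1 + r/2)^16 = 3,500/1,975 = 1.77215.
1 + r/2 = 1.77215^(1/16) ≈ 1.036409, so r/2 ≈ 0.0364093.
r ≈ 2·0.0364093 = 7.28186%.

7.282%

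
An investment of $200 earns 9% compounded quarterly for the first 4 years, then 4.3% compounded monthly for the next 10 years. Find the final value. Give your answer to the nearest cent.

Phase 1: 200·(1 + 0.0225)^16 ≈ 285.5243.
Phase 2: 285.5243·(1 + 0.043/12)^120 ≈ 438.5871.

$438.59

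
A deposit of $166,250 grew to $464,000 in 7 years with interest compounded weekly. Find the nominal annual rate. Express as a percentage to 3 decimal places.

14.683%

(1 + r/52)^364 = 464,000/166,250 = 2.79098.
1 + r/52 = 2.79098^(1/364) ≈ 1.002824, so r/52 ≈ 0.00282374.
r ≈ 52·0.00282374 = 14.68343%.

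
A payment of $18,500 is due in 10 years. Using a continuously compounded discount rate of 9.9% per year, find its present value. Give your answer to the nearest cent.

$6,874.17

P = A·e^(−rt) = 18,500·e^(−0.99).
e^(−0.99) ≈ 0.37157669102, so P ≈ 6,874.1688.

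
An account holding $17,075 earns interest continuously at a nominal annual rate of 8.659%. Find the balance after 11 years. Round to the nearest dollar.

$44,261

A = P·e^(rt) = 17,075·e^(0.08659·11) = 17,075·e^0.95249.
e^0.95249 ≈ 2.5921560989, so A ≈ 44,261.0654.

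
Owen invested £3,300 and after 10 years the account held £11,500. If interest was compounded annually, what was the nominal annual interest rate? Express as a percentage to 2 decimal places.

The 10-period growth factor is 11,500/3,300 = 3.48485.
r = 3.48485^(1/10) − 1 ≈ 0.13297, i.e. 13.29699%.

13.30%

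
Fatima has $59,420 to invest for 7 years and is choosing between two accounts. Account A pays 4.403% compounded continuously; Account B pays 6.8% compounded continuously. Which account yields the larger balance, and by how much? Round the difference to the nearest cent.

Account B, by $14,773.97

A: e^(0.04403·7) = e^0.30821 ≈ 1.3609867662, so 59,420 × 1.3609867662 ≈ 80,869.8336.
B: e^(0.068·7) = e^0.476 ≈ 1.609623016, so 59,420 × 1.609623016 ≈ 95,643.7996.
Difference ≈ 14,773.9660 in favor of B.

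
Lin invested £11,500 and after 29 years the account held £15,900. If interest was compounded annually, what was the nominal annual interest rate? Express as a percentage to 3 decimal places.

(1 + r)^29 = 15,900/11,500 = 1.38261.
1 + r = 1.38261^(1/29) ≈ 1.011234, so r ≈ 0.0112341.
r ≈ 1.12341%.

1.123%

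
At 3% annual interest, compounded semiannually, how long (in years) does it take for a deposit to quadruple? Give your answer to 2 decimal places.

46.56 years

(1 + 0.015)^(2t) = 4.
2t = ln 4 / ln(1 + 0.015) ≈ 1.3863/0.0148886 ≈ 93.1111.
t ≈ 46.5555.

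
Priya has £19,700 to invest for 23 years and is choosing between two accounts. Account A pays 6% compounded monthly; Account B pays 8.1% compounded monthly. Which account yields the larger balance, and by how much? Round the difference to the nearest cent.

A: (1 + 0.005)^276 ≈ 3.9612572294, so 19,700 × 3.9612572294 ≈ 78,036.7674.
B: (1 + 0.00675)^276 ≈ 6.40283286022, so 19,700 × 6.40283286022 ≈ 126,135.8073.
Difference ≈ 48,099.0399 in favor of B.

Account B, by £48,099.04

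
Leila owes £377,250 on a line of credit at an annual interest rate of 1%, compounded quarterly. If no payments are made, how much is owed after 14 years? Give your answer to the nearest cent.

£433,864.98

Growth factor = (1 + 0.0025)^56 ≈ 1.15007285337.
A ≈ 377,250 × 1.15007285337 ≈ 433,864.9839.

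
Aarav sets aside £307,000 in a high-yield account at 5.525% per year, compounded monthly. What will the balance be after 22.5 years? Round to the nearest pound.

Periodic rate = 5.525%/12 = 0.00460417; periods = 12·22.5 = 270.
A = 307,000·(1 + 0.05525/12)^270 ≈ 307,000·3.456553438243 ≈ 1,061,161.9055.

£1,061,162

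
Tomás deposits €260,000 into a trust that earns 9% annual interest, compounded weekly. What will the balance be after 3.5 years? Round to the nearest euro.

€356,170

Growth factor = (1 + 0.09/52)^182 ≈ 1.36988626476.
A ≈ 260,000 × 1.36988626476 ≈ 356,170.4288.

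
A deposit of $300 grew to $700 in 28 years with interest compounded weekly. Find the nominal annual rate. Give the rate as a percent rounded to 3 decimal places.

3.027%

(1 + r/52)^1456 = 700/300 = 2.33333.
1 + r/52 = 2.33333^(1/1456) ≈ 1.000582, so r/52 ≈ 0.000582105.
r ≈ 52·0.000582105 = 3.02694%.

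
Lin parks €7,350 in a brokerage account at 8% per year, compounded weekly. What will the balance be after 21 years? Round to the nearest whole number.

Periodic rate = 8%/52 = 0.00153846; periods = 52·21 = 1092.
A = 7,350·(1 + 0.08/52)^1092 ≈ 7,350·5.3586335947 ≈ 39,385.9569.

€39,386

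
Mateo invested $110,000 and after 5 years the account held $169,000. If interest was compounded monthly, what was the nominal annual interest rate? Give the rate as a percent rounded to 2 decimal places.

8.62%

The 60-period growth factor is 169,000/110,000 = 1.53636.
r/12 = 1.53636^(1/60) − 1 ≈ 0.00718264, so r ≈ 12·0.00718264 = 8.61917%.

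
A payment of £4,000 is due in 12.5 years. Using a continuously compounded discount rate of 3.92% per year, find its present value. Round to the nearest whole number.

£2,451

P = A·e^(−rt) = 4,000·e^(−0.49).
e^(−0.49) ≈ 0.6126263942, so P ≈ 2,450.5056.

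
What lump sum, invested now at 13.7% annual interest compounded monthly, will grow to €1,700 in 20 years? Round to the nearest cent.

Periodic rate = 13.7%/12 = 0.0114167; 240 periods.
P = 1,700/(1 + 0.137/12)^240 ≈ 1,700/15.24843997 ≈ 111.4868.

€111.49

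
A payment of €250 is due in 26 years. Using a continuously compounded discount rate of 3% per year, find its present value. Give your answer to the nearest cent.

€114.60

P = A·e^(−rt) = 250·e^(−0.78).
e^(−0.78) ≈ 0.458406011, so P ≈ 114.6015.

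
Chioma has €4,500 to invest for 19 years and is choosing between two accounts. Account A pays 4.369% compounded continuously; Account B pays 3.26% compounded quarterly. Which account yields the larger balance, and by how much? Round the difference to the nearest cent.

Account A, by €1,981.87

A: e^(0.04369·19) = e^0.83011 ≈ 2.2935710192, so 4,500 × 2.2935710192 ≈ 10,321.0696.
B: (1 + 0.00815)^76 ≈ 1.85315497, so 4,500 × 1.85315497 ≈ 8,339.1974.
Difference ≈ 1,981.8722 in favor of A.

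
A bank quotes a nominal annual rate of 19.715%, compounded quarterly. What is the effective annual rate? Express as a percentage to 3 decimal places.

EAR = (1 + 19.715%/4)^4 − 1 = (1 + 0.0492875)^4 − 1.
(1 + 0.0492875)^4 ≈ 1.21221, so EAR ≈ 21.22104%.

21.221%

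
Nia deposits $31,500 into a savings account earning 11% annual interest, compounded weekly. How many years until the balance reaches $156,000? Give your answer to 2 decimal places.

(1 + 0.00211538)^(52t) = 156,000/31,500 = 4.9524.
52t·ln(1 + 0.00211538) = ln(4.9524); 52t = 1.5999/0.00211315 ≈ 757.1011.
t ≈ 14.5596 years.

14.56 years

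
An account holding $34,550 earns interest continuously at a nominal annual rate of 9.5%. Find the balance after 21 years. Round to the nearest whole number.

A = P·e^(rt) = 34,550·e^(0.095·21) = 34,550·e^1.995.
e^1.995 ≈ 7.35220302789, so A ≈ 254,018.6146.

$254,019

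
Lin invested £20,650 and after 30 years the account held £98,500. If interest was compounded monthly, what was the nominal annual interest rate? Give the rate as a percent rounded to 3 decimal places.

5.219%

(1 + r/12)^360 = 98,500/20,650 = 4.76998.
1 + r/12 = 4.76998^(1/360) ≈ 1.004349, so r/12 ≈ 0.00434927.
r ≈ 12·0.00434927 = 5.21912%.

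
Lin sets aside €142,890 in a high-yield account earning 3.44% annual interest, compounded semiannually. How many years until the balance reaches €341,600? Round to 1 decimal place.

25.6 years

We need (1 + 0.0172)^(2t) = 2.3907, so 2t = ln 2.3907 / ln 1.0172 ≈ 51.1069.
t ≈ 51.1069/2 = 25.5535 years.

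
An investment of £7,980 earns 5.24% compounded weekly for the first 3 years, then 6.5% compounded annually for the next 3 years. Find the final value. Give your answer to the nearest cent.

Phase 1: 7,980·(1 + 0.0524/52)^156 ≈ 9,337.6934.
Phase 2: 9,337.6934·(1 + 0.065)^3 ≈ 11,279.4632.

£11,279.46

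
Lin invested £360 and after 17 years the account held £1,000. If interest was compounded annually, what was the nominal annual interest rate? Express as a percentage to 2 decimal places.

The 17-period growth factor is 1,000/360 = 2.77778.
r = 2.77778^(1/17) − 1 ≈ 0.0619397, i.e. 6.19397%.

6.19%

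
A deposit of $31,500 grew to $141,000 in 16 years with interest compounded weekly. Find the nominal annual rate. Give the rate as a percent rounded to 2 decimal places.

9.38%

(1 + r/52)^832 = 141,000/31,500 = 4.47619.
1 + r/52 = 4.47619^(1/832) ≈ 1.001803, so r/52 ≈ 0.00180303.
r ≈ 52·0.00180303 = 9.37577%.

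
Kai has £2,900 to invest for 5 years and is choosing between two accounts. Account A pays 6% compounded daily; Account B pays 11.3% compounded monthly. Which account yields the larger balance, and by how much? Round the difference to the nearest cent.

A: (1 + 0.06/365)^1825 ≈ 1.349825527, so 2,900 × 1.349825527 ≈ 3,914.4940.
B: (1 + 0.113/12)^60 ≈ 1.754802605, so 2,900 × 1.754802605 ≈ 5,088.9276.
Difference ≈ 1,174.4335 in favor of B.

Account B, by £1,174.43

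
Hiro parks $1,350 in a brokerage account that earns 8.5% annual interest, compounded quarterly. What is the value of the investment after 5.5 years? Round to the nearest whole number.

Growth factor = (1 + 0.02125)^22 ≈ 1.588201237.
A ≈ 1,350 × 1.588201237 ≈ 2,144.0717.

$2,144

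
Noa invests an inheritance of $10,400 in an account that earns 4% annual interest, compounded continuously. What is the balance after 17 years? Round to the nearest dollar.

A = P·e^(rt) = 10,400·e^(0.04·17) = 10,400·e^0.68.
e^0.68 ≈ 1.9738777322, so A ≈ 20,528.3284.

$20,528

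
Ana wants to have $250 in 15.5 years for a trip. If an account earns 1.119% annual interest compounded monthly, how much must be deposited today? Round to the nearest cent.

$210.21

Growth factor = (1 + 0.0009325)^186 ≈ 1.18929915.
P = 250/1.18929915 ≈ 210.2078.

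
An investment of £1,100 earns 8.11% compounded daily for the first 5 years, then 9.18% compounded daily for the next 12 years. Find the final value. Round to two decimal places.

£4,964.07

Phase 1: 1,100·(1 + 0.0811/365)^1825 ≈ 1,649.9833.
Phase 2: 1,649.9833·(1 + 0.0918/365)^4380 ≈ 4,964.0733.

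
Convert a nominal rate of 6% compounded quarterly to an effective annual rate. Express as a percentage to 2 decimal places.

6.14%

EAR = (1 + 6%/4)^4 − 1 = (1 + 0.015)^4 − 1.
(1 + 0.015)^4 ≈ 1.061364, so EAR ≈ 6.13636%.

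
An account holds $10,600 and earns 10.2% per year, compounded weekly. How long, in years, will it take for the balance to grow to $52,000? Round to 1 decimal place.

We need (1 + 0.00196154)^(52t) = 4.9057, so 52t = ln 4.9057 / ln 1.001962 ≈ 811.5818.
t ≈ 811.5818/52 = 15.6073 years.

15.6 years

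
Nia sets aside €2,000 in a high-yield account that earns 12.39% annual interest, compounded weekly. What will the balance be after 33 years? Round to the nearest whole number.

Growth factor = (1 + 0.1239/52)^1716 ≈ 59.3728271708.
A ≈ 2,000 × 59.3728271708 ≈ 118,745.6543.

€118,746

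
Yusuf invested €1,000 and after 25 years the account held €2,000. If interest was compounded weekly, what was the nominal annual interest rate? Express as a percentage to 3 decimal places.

2.773%

The 1300-period growth factor is 2,000/1,000 = 2.
r/52 = 2^(1/1300) − 1 ≈ 0.000533332, so r ≈ 52·0.000533332 = 2.77333%.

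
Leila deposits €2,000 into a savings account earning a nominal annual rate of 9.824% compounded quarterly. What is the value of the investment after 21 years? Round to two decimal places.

Growth factor = (1 + 0.02456)^84 ≈ 7.67611208.
A ≈ 2,000 × 7.67611208 ≈ 15,352.2242.

€15,352.22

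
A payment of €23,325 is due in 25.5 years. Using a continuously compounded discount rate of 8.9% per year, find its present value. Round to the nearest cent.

P = A·e^(−rt) = 23,325·e^(−2.2695).
e^(−2.2695) ≈ 0.10336384909, so P ≈ 2,410.9618.

€2,410.96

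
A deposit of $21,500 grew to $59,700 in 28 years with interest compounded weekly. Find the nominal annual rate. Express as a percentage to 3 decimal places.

3.649%

The 1456-period growth factor is 59,700/21,500 = 2.77674.
r/52 = 2.77674^(1/1456) − 1 ≈ 0.000701674, so r ≈ 52·0.000701674 = 3.64870%.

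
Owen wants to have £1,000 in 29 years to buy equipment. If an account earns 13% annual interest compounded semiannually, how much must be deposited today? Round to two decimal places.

£25.93

Periodic rate = 13%/2 = 0.065; 58 periods.
P = 1,000/(1 + 0.065)^58 ≈ 1,000/38.5724523 ≈ 25.9252.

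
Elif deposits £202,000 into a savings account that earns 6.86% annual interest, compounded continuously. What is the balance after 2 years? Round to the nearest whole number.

£231,706

A = P·e^(rt) = 202,000·e^(0.0686·2) = 202,000·e^0.1372.
e^0.1372 ≈ 1.14705753709, so A ≈ 231,705.6225.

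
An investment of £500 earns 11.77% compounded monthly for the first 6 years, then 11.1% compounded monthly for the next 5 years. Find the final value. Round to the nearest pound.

£1,754

Phase 1: 500·(1 + 0.1177/12)^72 ≈ 1,009.6583.
Phase 2: 1,009.6583·(1 + 0.00925)^60 ≈ 1,754.2840.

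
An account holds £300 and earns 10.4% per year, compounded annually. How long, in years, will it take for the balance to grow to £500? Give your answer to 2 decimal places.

(1 + 0.104)^t = 500/300 = 1.6667.
t·ln(1 + 0.104) = ln(1.6667); t = 0.51083/0.0989399 ≈ 5.1630.

5.16 years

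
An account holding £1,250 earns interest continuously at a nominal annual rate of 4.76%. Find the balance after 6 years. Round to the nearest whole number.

£1,663

A = P·e^(rt) = 1,250·e^(0.0476·6) = 1,250·e^0.2856.
e^0.2856 ≈ 1.330560125, so A ≈ 1,663.2002.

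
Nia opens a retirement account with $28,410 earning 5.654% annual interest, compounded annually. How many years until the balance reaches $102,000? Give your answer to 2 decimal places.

23.24 years

(1 + 0.05654)^t = 102,000/28,410 = 3.5903.
t·ln(1 + 0.05654) = ln(3.5903); t = 1.2782/0.0549994 ≈ 23.2408.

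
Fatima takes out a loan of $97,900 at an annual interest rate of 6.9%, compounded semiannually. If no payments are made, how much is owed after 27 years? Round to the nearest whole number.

$611,265

Periodic rate = 6.9%/2 = 0.0345; periods = 2·27 = 54.
A = 97,900·(1 + 0.0345)^54 ≈ 97,900·6.24376760473 ≈ 611,264.8485.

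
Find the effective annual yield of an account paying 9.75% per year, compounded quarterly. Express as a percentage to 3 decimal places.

10.112%

EAR = (1 + 9.75%/4)^4 − 1 = (1 + 0.024375)^4 − 1.
(1 + 0.024375)^4 ≈ 1.101123, so EAR ≈ 10.11231%.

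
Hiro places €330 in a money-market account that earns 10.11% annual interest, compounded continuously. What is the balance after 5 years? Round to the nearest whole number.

A = P·e^(rt) = 330·e^(0.1011·5) = 330·e^0.5055.
e^0.5055 ≈ 1.65781422, so A ≈ 547.0787.

€547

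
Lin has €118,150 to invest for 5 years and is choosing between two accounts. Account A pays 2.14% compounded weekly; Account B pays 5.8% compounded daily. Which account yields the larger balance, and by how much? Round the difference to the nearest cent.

Account A growth factor: (1 + 0.0214/52)^260 ≈ 1.11290975765; balance ≈ 131,490.2879.
Account B growth factor: (1 + 0.058/365)^1825 ≈ 1.33639669889; balance ≈ 157,895.2700.
Account B is larger by 26,404.9821.

Account B, by €26,404.98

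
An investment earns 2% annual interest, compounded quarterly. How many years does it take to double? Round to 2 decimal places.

34.74 years

(1 + 0.005)^(4t) = 2.
4t = ln 2 / ln(1 + 0.005) ≈ 0.69315/0.00498754 ≈ 138.9757.
t ≈ 34.7439.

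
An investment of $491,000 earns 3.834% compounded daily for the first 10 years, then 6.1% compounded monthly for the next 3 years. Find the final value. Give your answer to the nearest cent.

Phase 1: 491,000·(1 + 0.03834/365)^3650 ≈ 720,412.5203.
Phase 2: 720,412.5203·(1 + 0.061/12)^36 ≈ 864,680.8144.

$864,680.81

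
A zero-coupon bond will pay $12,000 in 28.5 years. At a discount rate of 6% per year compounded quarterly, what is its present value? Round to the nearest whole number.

Growth factor = (1 + 0.015)^114 ≈ 5.4591976275.
P = 12,000/5.4591976275 ≈ 2,198.1252.

$2,198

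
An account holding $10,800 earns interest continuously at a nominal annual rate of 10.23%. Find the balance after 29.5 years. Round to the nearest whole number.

$220,831

A = P·e^(rt) = 10,800·e^(0.1023·29.5) = 10,800·e^3.01785.
e^3.01785 ≈ 20.4472827336, so A ≈ 220,830.6535.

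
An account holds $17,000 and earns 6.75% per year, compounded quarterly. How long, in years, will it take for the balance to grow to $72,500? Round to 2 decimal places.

We need (1 + 0.016875)^(4t) = 4.2647, so 4t = ln 4.2647 / ln 1.016875 ≈ 86.6712.
t ≈ 86.6712/4 = 21.6678 years.

21.67 years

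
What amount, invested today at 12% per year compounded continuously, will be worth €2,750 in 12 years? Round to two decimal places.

€651.55

P = A·e^(−rt) = 2,750·e^(−1.44).
e^(−1.44) ≈ 0.2369277587, so P ≈ 651.5513.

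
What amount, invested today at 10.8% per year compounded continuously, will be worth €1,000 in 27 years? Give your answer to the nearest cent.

P = A·e^(−rt) = 1,000·e^(−2.916).
e^(−2.916) ≈ 0.0541498541, so P ≈ 54.1499.

€54.15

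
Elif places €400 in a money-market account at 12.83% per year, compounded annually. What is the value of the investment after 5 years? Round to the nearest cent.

€731.45

Annual rate = 12.83% = 0.1283; years = 5.
A = 400·(1 + 0.1283)^5 ≈ 400·1.82861779 ≈ 731.4471.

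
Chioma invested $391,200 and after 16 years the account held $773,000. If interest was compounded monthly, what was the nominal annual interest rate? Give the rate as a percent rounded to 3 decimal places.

The 192-period growth factor is 773,000/391,200 = 1.97597.
r/12 = 1.97597^(1/192) − 1 ≈ 0.00355349, so r ≈ 12·0.00355349 = 4.26418%.

4.264%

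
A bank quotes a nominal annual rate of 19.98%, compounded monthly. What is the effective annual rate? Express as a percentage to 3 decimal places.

21.915%

EAR = (1 + 19.98%/12)^12 − 1 = (1 + 0.01665)^12 − 1.
(1 + 0.01665)^12 ≈ 1.219151, so EAR ≈ 21.91512%.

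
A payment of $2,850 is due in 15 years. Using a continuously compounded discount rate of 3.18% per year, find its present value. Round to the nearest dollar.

$1,769

P = A·e^(−rt) = 2,850·e^(−0.477).
e^(−0.477) ≈ 0.6206425293, so P ≈ 1,768.8312.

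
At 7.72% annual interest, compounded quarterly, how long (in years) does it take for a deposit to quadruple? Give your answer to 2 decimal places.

18.13 years

(1 + 0.0193)^(4t) = 4.
4t = ln 4 / ln(1 + 0.0193) ≈ 1.3863/0.0191161 ≈ 72.5197.
t ≈ 18.1299.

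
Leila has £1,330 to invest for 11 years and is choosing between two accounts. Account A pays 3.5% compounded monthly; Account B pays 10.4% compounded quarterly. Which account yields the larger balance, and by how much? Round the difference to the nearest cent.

Account B, by £2,161.18

Account A growth factor: (1 + 0.035/12)^132 ≈ 1.468791026; balance ≈ 1,953.4921.
Account B growth factor: (1 + 0.026)^44 ≈ 3.093740439; balance ≈ 4,114.6748.
Account B is larger by 2,161.1827.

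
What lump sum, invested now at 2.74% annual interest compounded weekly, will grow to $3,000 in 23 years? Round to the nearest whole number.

Growth factor = (1 + 0.0274/52)^1196 ≈ 1.877674466.
P = 3,000/1.877674466 ≈ 1,597.7210.

$1,598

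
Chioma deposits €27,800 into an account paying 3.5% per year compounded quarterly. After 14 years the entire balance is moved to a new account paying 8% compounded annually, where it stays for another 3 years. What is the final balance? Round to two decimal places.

Phase 1: 27,800·(1 + 0.00875)^56 ≈ 45,281.7778.
Phase 2: 45,281.7778·(1 + 0.08)^3 ≈ 57,041.9988.

€57,042.00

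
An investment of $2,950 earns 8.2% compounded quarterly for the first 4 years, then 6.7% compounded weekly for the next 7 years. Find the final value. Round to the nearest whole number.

Phase 1: 2,950·(1 + 0.0205)^16 ≈ 4,081.5974.
Phase 2: 4,081.5974·(1 + 0.067/52)^364 ≈ 6,522.0356.

$6,522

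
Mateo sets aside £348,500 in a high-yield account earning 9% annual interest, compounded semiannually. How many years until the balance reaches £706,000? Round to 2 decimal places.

8.02 years

(1 + 0.045)^(2t) = 706,000/348,500 = 2.0258.
2t·ln(1 + 0.045) = ln(2.0258); 2t = 0.70598/0.0440169 ≈ 16.0388.
t ≈ 8.0194 years.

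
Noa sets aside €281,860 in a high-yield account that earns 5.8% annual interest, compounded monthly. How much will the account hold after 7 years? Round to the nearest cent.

Growth factor = (1 + 0.058/12)^84 ≈ 1.49933546027.
A ≈ 281,860 × 1.49933546027 ≈ 422,602.6928.

€422,602.69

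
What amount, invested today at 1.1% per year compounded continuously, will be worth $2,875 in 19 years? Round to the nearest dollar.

P = A·e^(−rt) = 2,875·e^(−0.209).
e^(−0.209) ≈ 0.8113952356, so P ≈ 2,332.7613.

$2,333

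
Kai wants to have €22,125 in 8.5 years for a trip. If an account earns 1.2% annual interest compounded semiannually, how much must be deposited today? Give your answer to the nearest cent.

Growth factor = (1 + 0.006)^17 ≈ 1.1070460132.
P = 22,125/1.1070460132 ≈ 19,985.6191.

€19,985.62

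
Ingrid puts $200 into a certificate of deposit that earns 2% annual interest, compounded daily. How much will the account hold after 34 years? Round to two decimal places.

$394.77

Periodic rate = 2%/365 = 0.0000547945; periods = 365·34 = 12410.
A = 200·(1 + 0.02/365)^12410 ≈ 200·1.97384096 ≈ 394.7682.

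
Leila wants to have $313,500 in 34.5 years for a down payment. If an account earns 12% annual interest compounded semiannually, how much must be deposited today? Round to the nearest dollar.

$5,625

Growth factor = (1 + 0.06)^69 ≈ 55.7320096028.
P = 313,500/55.7320096028 ≈ 5,625.1336.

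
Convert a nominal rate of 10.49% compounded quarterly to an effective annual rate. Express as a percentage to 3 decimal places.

EAR = (1 + 10.49%/4)^4 − 1 = (1 + 0.026225)^4 − 1.
(1 + 0.026225)^4 ≈ 1.109099, so EAR ≈ 10.90991%.

10.910%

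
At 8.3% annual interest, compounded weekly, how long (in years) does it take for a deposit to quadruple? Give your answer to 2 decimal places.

16.72 years

(1 + 0.00159615)^(52t) = 4.
52t = ln 4 / ln(1 + 0.00159615) ≈ 1.3863/0.00159488 ≈ 869.2147.
t ≈ 16.7157.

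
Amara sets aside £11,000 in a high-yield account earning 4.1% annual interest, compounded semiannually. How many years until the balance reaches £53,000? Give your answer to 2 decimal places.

38.74 years

We need (1 + 0.0205)^(2t) = 4.8182, so 2t = ln 4.8182 / ln 1.0205 ≈ 77.4858.
t ≈ 77.4858/2 = 38.7429 years.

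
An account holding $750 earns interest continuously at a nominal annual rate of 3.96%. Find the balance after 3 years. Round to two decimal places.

$844.61

A = P·e^(rt) = 750·e^(0.0396·3) = 750·e^0.1188.
e^0.1188 ≈ 1.12614467, so A ≈ 844.6085.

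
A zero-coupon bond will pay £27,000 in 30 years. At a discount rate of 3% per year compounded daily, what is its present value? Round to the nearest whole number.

Growth factor = (1 + 0.03/365)^10950 ≈ 2.4595121462.
P = 27,000/2.4595121462 ≈ 10,977.7868.

£10,978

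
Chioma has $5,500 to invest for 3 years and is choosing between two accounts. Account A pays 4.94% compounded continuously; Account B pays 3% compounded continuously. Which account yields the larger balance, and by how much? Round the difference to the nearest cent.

Account A growth factor: e^(0.0494·3) = e^0.1482 ≈ 1.159744822; balance ≈ 6,378.5965.
Account B growth factor: e^(0.03·3) = e^0.09 ≈ 1.094174284; balance ≈ 6,017.9586.
Account A is larger by 360.6380.

Account A, by $360.64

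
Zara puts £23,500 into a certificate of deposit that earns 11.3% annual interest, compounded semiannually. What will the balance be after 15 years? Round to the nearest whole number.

£122,223

Periodic rate = 11.3%/2 = 0.0565; periods = 2·15 = 30.
A = 23,500·(1 + 0.0565)^30 ≈ 23,500·5.2009782985 ≈ 122,222.9900.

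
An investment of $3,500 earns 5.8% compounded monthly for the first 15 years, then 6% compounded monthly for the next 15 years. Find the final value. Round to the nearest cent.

After 15 years at 5.8%: 3,500 × 2.3819137239 ≈ 8,336.6980.
Then 15 years at 6%: 8,336.6980 × 2.4540935622 ≈ 20,459.0370.

$20,459.04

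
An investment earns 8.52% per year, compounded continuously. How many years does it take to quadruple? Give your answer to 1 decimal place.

e^(0.0852t) = 4, so 0.0852t = ln 4 ≈ 1.3863.
t ≈ 1.3863/0.0852 ≈ 16.2711.

16.3 years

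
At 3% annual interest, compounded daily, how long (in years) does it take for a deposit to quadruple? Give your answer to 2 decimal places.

46.21 years

(1 + 0.0000821918)^(365t) = 4.
365t = ln 4 / ln(1 + 0.0000821918) ≈ 1.3863/8.21884e-05 ≈ 16867.2745.
t ≈ 46.2117.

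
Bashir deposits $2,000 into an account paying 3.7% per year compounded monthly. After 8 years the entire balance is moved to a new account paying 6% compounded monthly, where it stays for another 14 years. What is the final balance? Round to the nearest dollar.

$6,213

After 8 years at 3.7%: 2,000 × 1.343858028 ≈ 2,687.7161.
Then 14 years at 6%: 2,687.7161 × 2.31152383 ≈ 6,212.7197.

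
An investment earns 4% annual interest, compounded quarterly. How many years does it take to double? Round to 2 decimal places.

17.42 years

(1 + 0.01)^(4t) = 2.
4t = ln 2 / ln(1 + 0.01) ≈ 0.69315/0.00995033 ≈ 69.6607.
t ≈ 17.4152.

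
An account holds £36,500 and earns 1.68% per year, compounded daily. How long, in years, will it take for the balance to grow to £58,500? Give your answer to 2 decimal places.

28.08 years

(1 + 0.0000460274)^(365t) = 58,500/36,500 = 1.6027.
365t·ln(1 + 0.0000460274) = ln(1.6027); 365t = 0.47171/4.60263e-05 ≈ 10248.7948.
t ≈ 28.0789 years.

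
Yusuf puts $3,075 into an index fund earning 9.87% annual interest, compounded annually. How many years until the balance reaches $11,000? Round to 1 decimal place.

(1 + 0.0987)^t = 11,000/3,075 = 3.5772.
t·ln(1 + 0.0987) = ln(3.5772); t = 1.2746/0.0941277 ≈ 13.5411.

13.5 years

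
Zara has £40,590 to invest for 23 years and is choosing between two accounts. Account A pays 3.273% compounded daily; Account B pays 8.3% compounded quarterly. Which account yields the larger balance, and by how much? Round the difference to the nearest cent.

Account B, by £182,369.98

A: (1 + 0.03273/365)^8395 ≈ 2.1228430471, so 40,590 × 2.1228430471 ≈ 86,166.1993.
B: (1 + 0.02075)^92 ≈ 6.61582106802, so 40,590 × 6.61582106802 ≈ 268,536.1772.
Difference ≈ 182,369.9779 in favor of B.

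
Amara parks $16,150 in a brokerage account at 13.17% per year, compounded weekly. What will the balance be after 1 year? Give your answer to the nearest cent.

Growth factor = (1 + 0.1317/52)^52 ≈ 1.1405761201.
A ≈ 16,150 × 1.1405761201 ≈ 18,420.3043.

$18,420.30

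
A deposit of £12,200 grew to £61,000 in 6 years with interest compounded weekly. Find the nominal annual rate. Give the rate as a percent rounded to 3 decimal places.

The 312-period growth factor is 61,000/12,200 = 5.
r/52 = 5^(1/312) − 1 ≈ 0.00517178, so r ≈ 52·0.00517178 = 26.89327%.

26.893%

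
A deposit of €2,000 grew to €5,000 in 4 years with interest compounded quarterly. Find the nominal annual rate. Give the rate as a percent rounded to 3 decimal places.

23.576%

The 16-period growth factor is 5,000/2,000 = 2.5.
r/4 = 2.5^(1/16) − 1 ≈ 0.0589397, so r ≈ 4·0.0589397 = 23.57590%.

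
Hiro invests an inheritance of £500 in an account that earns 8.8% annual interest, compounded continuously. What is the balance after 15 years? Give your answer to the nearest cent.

£1,871.71

A = P·e^(rt) = 500·e^(0.088·15) = 500·e^1.32.
e^1.32 ≈ 3.743421377, so A ≈ 1,871.7107.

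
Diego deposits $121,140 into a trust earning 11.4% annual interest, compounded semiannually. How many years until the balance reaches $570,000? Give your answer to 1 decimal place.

14.0 years

We need (1 + 0.057)^(2t) = 4.7053, so 2t = ln 4.7053 / ln 1.057 ≈ 27.9372.
t ≈ 27.9372/2 = 13.9686 years.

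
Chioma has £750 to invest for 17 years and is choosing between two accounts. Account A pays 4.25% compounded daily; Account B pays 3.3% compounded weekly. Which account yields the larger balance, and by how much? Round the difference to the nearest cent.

Account A, by £230.53

Account A growth factor: (1 + 0.0425/365)^6205 ≈ 2.059489095; balance ≈ 1,544.6168.
Account B growth factor: (1 + 0.033/52)^884 ≈ 1.75211226; balance ≈ 1,314.0842.
Account A is larger by 230.5326.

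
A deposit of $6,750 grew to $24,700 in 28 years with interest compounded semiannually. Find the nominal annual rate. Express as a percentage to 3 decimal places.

The 56-period growth factor is 24,700/6,750 = 3.65926.
r/2 = 3.65926^(1/56) − 1 ≈ 0.0234358, so r ≈ 2·0.0234358 = 4.68715%.

4.687%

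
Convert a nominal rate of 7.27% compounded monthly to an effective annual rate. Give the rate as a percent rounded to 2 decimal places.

One year is 12 periods at 0.00605833 each: (1 + 0.00605833)^12 ≈ 1.075172.
EAR = 1.075172 − 1 ≈ 7.51720%.

7.52%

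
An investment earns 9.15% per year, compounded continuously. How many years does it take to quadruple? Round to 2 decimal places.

15.15 years

e^(0.0915t) = 4, so 0.0915t = ln 4 ≈ 1.3863.
t ≈ 1.3863/0.0915 ≈ 15.1508.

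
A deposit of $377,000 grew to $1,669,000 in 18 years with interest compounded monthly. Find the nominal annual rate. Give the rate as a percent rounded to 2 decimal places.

The 216-period growth factor is 1,669,000/377,000 = 4.42706.
r/12 = 4.42706^(1/216) − 1 ≈ 0.00691144, so r ≈ 12·0.00691144 = 8.29372%.

8.29%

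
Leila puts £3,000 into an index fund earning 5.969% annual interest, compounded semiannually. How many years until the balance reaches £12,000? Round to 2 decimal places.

23.57 years

We need (1 + 0.029845)^(2t) = 4, so 2t = ln 4 / ln 1.029845 ≈ 47.1396.
t ≈ 47.1396/2 = 23.5698 years.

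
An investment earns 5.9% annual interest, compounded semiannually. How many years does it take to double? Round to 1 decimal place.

11.9 years

(1 + 0.0295)^(2t) = 2.
2t = ln 2 / ln(1 + 0.0295) ≈ 0.69315/0.0290732 ≈ 23.8414.
t ≈ 11.9207.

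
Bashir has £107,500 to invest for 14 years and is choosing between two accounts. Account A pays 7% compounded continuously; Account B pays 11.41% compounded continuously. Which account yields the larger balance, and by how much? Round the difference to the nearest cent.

A: e^(0.07·14) = e^0.98 ≈ 2.66445624193, so 107,500 × 2.66445624193 ≈ 286,429.0460.
B: e^(0.1141·14) = e^1.5974 ≈ 4.94017126684, so 107,500 × 4.94017126684 ≈ 531,068.4112.
Difference ≈ 244,639.3652 in favor of B.

Account B, by £244,639.37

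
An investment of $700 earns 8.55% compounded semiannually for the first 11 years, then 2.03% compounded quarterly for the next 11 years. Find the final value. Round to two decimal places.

After 11 years at 8.55%: 700 × 2.511680347 ≈ 1,758.1762.
Then 11 years at 2.03%: 1,758.1762 × 1.249489773 ≈ 2,196.8232.

$2,196.82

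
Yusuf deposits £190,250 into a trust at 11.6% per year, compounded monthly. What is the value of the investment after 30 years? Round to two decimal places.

£6,073,113.06

Growth factor = (1 + 0.116/12)^360 ≈ 31.92175064087.
A ≈ 190,250 × 31.92175064087 ≈ 6,073,113.0594.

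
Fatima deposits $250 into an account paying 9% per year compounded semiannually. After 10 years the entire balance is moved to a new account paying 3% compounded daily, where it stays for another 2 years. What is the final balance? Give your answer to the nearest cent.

Phase 1: 250·(1 + 0.045)^20 ≈ 602.9285.
Phase 2: 602.9285·(1 + 0.03/365)^730 ≈ 640.2099.

$640.21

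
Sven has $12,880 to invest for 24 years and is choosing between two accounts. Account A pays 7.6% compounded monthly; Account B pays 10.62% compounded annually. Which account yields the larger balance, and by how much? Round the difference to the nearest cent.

Account A growth factor: (1 + 0.076/12)^288 ≈ 6.1610564983; balance ≈ 79,354.4077.
Account B growth factor: (1 + 0.1062)^24 ≈ 11.2721743937; balance ≈ 145,185.6062.
Account B is larger by 65,831.1985.

Account B, by $65,831.20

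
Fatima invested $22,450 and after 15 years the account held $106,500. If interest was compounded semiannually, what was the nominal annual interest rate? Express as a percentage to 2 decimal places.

(1 + r/2)^30 = 106,500/22,450 = 4.74388.
1 + r/2 = 4.74388^(1/30) ≈ 1.053265, so r/2 ≈ 0.0532653.
r ≈ 2·0.0532653 = 10.65306%.

10.65%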